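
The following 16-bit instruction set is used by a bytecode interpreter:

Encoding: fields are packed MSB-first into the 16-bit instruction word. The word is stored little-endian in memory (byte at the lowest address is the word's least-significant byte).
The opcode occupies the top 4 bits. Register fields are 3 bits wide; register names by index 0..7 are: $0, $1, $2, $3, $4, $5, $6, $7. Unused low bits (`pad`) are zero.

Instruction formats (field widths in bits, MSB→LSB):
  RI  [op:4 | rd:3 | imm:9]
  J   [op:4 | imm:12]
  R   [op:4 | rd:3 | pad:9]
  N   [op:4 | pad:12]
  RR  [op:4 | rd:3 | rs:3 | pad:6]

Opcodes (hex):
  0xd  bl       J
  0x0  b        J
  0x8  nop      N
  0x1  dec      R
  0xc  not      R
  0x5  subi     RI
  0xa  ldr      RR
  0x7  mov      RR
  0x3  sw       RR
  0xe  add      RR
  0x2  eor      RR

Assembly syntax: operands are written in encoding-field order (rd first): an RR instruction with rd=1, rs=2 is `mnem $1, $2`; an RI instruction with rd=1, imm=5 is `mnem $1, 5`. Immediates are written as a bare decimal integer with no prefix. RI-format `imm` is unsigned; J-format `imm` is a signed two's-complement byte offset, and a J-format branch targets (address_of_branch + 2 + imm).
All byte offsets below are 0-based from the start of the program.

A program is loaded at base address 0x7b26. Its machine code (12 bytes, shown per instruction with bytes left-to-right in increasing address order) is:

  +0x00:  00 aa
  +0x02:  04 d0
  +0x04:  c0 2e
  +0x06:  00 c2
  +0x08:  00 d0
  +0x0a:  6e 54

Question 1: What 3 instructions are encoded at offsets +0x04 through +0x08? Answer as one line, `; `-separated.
eor $7, $3; not $1; bl 0

[04] c0 2e → 0x2ec0
  top 4b → 0x2 → eor [RR]
  [11:9] rd=7 = $7
  [8:6] rs=3 = $3
[06] 00 c2 → 0xc200
  top 4b → 0xc → not [R]
  [11:9] rd=1 = $1
[08] 00 d0 → 0xd000
  top 4b → 0xd → bl [J]
  [11:0] imm=0 = 0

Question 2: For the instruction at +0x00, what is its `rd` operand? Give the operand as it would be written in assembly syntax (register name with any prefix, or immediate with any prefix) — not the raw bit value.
$5

off 0x00: read 00 aa as little → 0xaa00
  opcode bits[15:12]=0xa: ldr/RR
  rd: (w>>9)&0x7=0x5 → $5
  rs: (w>>6)&0x7=0x0 → $0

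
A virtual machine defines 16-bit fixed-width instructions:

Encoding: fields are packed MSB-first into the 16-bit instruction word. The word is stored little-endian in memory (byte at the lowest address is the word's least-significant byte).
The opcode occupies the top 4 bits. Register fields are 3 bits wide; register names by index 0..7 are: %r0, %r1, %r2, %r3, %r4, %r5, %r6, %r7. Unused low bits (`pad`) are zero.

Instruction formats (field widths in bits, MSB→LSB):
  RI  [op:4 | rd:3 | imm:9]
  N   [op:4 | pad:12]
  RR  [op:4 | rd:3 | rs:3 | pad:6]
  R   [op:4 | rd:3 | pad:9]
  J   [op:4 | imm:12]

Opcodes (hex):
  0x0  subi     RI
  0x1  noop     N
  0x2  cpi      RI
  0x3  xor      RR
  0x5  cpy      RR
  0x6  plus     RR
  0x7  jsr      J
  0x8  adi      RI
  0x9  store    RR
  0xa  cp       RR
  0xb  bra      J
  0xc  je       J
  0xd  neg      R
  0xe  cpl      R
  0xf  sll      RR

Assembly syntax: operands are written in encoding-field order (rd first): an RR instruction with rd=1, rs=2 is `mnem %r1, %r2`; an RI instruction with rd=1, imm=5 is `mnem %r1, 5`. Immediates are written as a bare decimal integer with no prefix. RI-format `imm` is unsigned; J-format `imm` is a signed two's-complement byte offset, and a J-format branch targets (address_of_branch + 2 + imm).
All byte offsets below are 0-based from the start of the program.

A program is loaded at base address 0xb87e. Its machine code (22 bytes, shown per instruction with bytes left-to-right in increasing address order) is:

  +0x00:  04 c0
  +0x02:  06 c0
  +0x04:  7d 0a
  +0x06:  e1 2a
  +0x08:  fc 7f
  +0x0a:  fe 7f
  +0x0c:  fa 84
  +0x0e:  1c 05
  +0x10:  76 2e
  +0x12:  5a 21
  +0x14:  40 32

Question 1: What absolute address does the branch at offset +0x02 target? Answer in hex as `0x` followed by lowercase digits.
[02] 06 c0 → 0xc006
  op=0xc006>>12=0xc ⇒ je (J)
  imm@[11:0]=0x6 ⇒ 6
  target = base 0xb87e + off 0x02 + 2 + imm 6 = 0xb888

0xb888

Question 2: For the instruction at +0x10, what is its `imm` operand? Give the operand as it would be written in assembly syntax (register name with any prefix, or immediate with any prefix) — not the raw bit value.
118

@+10  little-endian(76 2e) = 0x2e76
  top 4b → 0x2 → cpi [RI]
  rd@[11:9]=0x7 ⇒ %r7
  imm@[8:0]=0x76 ⇒ 118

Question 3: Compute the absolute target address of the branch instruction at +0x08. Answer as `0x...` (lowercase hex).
@+08  little-endian(fc 7f) = 0x7ffc
  top 4b → 0x7 → jsr [J]
  [11:0] imm=4092 (s12→-4) = -4
  target = base 0xb87e + off 0x08 + 2 + imm -4 = 0xb884

0xb884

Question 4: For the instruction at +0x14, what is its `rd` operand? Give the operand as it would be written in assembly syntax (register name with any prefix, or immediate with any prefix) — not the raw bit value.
@+14  little-endian(40 32) = 0x3240
  top 4b → 0x3 → xor [RR]
  rd@[11:9]=0x1 ⇒ %r1
  rs@[8:6]=0x1 ⇒ %r1

%r1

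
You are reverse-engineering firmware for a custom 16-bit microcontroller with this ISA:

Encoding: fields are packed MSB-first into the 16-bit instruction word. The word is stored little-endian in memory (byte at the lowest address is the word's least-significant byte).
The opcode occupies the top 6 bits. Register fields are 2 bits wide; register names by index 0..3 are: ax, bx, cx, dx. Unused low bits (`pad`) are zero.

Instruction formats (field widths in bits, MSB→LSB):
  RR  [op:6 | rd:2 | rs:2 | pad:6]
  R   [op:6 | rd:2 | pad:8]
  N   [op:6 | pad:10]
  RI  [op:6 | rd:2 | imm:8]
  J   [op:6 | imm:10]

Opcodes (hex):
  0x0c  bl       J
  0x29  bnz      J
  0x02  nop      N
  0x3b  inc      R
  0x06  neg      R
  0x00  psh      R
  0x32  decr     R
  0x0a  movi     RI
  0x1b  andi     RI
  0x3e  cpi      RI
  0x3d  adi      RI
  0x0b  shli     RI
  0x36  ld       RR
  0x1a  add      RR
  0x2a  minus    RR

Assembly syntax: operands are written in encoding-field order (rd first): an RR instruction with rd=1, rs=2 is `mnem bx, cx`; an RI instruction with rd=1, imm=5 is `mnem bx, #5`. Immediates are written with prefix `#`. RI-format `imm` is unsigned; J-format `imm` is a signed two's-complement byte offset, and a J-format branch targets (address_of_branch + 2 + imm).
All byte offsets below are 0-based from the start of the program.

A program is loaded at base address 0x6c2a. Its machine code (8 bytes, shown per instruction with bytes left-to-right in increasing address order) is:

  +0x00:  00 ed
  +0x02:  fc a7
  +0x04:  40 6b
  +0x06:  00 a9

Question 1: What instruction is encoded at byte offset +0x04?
add dx, bx

+0x04: 40 6b ⇒ word 0x6b40 (little)
  top 6b → 0x1a → add [RR]
  rd: (w>>8)&0x3=0x3 → dx
  rs: (w>>6)&0x3=0x1 → bx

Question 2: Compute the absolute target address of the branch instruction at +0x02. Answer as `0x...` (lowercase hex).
off 0x02: read fc a7 as little → 0xa7fc
  op=0xa7fc>>10=0x29 ⇒ bnz (J)
  imm: (w>>0)&0x3ff=0x3fc (s10→-4) → #-4
  target = base 0x6c2a + off 0x02 + 2 + imm -4 = 0x6c2a

0x6c2a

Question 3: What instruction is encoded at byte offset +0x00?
inc bx

@+00  little-endian(00 ed) = 0xed00
  op=0xed00>>10=0x3b ⇒ inc (R)
  rd: (w>>8)&0x3=0x1 → bx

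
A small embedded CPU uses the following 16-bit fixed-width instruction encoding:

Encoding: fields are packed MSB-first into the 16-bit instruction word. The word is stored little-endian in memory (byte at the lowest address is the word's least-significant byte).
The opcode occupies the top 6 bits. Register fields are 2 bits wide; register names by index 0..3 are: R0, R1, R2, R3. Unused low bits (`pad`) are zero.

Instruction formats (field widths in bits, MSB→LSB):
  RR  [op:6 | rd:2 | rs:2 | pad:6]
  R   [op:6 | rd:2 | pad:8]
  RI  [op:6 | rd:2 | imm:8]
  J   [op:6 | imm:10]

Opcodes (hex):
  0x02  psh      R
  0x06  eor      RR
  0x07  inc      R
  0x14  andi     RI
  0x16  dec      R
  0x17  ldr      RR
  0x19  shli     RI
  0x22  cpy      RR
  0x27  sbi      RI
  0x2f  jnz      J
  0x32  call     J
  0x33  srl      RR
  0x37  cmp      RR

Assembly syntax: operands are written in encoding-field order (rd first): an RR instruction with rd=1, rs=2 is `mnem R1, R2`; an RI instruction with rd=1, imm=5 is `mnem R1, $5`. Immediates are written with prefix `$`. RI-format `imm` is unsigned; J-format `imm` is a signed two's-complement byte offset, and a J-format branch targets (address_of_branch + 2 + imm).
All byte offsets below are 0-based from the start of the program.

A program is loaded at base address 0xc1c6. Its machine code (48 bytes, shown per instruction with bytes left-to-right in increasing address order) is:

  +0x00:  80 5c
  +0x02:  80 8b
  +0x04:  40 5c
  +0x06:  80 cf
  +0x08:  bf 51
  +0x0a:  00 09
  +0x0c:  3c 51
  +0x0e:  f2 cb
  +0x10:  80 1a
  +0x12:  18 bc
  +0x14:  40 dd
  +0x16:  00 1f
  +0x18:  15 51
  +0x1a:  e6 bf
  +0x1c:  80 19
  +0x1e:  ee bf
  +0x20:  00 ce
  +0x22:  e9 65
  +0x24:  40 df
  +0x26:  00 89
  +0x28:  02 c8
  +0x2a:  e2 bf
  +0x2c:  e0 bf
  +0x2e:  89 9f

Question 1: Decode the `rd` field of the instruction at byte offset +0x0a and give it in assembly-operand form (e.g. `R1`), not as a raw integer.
[0a] 00 09 → 0x0900
  op=0x0900>>10=0x2 ⇒ psh (R)
  rd@[9:8]=0x1 ⇒ R1

R1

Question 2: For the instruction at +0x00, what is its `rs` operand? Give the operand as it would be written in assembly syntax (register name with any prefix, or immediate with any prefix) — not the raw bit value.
off 0x00: read 80 5c as little → 0x5c80
  op=0x5c80>>10=0x17 ⇒ ldr (RR)
  rd: (w>>8)&0x3=0x0 → R0
  rs: (w>>6)&0x3=0x2 → R2

R2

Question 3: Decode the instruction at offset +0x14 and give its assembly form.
cmp R1, R1

+0x14: 40 dd ⇒ word 0xdd40 (little)
  top 6b → 0x37 → cmp [RR]
  rd: (w>>8)&0x3=0x1 → R1
  rs: (w>>6)&0x3=0x1 → R1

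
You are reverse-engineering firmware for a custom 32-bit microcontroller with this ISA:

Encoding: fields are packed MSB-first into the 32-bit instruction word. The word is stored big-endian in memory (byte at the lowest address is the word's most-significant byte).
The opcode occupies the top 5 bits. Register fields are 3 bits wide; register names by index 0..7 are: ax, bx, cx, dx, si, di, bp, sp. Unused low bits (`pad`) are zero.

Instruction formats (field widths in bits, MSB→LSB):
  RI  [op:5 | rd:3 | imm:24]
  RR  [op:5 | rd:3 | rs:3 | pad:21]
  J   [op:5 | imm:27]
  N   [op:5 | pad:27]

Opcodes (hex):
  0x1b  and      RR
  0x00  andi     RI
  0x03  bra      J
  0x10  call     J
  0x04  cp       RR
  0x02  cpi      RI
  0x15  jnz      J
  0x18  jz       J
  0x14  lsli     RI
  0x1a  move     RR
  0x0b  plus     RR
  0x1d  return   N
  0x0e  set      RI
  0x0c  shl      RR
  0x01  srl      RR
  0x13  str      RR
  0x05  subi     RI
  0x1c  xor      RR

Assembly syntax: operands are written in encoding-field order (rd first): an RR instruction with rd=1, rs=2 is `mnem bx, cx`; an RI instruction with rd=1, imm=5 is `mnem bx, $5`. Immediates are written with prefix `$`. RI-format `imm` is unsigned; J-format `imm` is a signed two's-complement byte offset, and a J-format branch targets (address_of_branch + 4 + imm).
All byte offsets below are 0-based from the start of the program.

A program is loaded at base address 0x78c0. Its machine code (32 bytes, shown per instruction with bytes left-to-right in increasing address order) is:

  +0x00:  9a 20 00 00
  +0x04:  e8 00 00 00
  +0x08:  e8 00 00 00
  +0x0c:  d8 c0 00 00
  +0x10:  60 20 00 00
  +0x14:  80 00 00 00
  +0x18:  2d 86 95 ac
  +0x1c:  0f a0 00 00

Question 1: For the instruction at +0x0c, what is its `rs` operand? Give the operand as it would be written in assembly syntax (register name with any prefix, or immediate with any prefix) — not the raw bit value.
bp

off 0x0c: read d8 c0 00 00 as big → 0xd8c00000
  top 5b → 0x1b → and [RR]
  rd@[26:24]=0x0 ⇒ ax
  rs@[23:21]=0x6 ⇒ bp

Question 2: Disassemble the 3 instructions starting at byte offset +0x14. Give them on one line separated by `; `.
+0x14: 80 00 00 00 ⇒ word 0x80000000 (big)
  op=0x80000000>>27=0x10 ⇒ call (J)
  imm@[26:0]=0x0 ⇒ $0
+0x18: 2d 86 95 ac ⇒ word 0x2d8695ac (big)
  op=0x2d8695ac>>27=0x5 ⇒ subi (RI)
  rd@[26:24]=0x5 ⇒ di
  imm@[23:0]=0x8695ac ⇒ $8820140
+0x1c: 0f a0 00 00 ⇒ word 0x0fa00000 (big)
  op=0x0fa00000>>27=0x1 ⇒ srl (RR)
  rd@[26:24]=0x7 ⇒ sp
  rs@[23:21]=0x5 ⇒ di

call $0; subi di, $8820140; srl sp, di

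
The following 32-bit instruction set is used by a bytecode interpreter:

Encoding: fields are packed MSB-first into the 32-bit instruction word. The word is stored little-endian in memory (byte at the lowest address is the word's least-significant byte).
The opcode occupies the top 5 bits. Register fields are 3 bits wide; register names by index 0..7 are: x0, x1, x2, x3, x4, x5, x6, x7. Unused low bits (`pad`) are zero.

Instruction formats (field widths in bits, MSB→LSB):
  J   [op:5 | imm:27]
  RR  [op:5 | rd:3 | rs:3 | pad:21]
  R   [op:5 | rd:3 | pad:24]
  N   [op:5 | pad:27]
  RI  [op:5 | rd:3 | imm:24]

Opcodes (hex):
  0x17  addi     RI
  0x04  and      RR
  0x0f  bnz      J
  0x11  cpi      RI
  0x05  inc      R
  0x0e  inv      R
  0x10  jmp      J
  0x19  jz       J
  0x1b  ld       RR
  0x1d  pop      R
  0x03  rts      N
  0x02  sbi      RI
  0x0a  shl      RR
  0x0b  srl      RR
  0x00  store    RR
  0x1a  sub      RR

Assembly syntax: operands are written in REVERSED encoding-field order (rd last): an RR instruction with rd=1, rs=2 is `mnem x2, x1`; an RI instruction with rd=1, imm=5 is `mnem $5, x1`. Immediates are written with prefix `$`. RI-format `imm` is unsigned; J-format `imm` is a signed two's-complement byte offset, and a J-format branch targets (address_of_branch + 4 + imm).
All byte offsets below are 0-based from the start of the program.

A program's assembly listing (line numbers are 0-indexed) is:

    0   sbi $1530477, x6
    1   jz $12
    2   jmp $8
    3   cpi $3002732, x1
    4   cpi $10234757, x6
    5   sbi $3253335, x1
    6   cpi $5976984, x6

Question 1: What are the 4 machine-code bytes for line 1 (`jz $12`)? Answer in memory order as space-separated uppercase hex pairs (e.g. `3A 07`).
1. jz fields op=0x19:5|imm=12:27 → word c800000ch → 0c 00 00 c8

0C 00 00 C8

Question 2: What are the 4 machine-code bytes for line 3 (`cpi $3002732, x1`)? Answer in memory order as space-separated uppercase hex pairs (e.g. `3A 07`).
6C D1 2D 89

line 3 (cpi): pack op=0x11:5|rd=1:3|imm=3002732:24 = 0x892dd16c; little→ 6c d1 2d 89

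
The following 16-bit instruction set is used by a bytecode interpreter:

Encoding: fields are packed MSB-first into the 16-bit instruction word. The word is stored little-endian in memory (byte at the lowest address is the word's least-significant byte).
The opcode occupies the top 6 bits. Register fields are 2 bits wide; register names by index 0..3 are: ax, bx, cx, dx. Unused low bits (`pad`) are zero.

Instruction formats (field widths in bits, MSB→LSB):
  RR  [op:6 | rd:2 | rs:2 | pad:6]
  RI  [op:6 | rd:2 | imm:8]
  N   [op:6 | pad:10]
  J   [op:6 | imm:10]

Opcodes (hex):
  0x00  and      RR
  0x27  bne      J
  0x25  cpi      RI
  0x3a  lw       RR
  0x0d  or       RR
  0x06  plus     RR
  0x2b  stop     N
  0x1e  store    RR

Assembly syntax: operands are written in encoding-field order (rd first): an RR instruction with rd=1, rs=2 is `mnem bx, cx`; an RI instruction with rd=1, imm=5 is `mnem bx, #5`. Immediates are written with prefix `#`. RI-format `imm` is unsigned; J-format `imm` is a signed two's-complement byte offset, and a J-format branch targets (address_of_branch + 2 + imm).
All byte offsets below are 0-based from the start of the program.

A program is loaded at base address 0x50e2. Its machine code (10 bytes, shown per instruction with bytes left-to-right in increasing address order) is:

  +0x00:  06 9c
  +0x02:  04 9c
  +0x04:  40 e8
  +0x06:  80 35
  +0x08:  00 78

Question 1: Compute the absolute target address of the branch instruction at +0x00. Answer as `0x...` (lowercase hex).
0x50ea

@+00  little-endian(06 9c) = 0x9c06
  top 6b → 0x27 → bne [J]
  imm: (w>>0)&0x3ff=0x6 → #6
  target = base 0x50e2 + off 0x00 + 2 + imm 6 = 0x50ea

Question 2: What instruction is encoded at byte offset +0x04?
+0x04: 40 e8 ⇒ word 0xe840 (little)
  op=0xe840>>10=0x3a ⇒ lw (RR)
  [9:8] rd=0 = ax
  [7:6] rs=1 = bx

lw ax, bx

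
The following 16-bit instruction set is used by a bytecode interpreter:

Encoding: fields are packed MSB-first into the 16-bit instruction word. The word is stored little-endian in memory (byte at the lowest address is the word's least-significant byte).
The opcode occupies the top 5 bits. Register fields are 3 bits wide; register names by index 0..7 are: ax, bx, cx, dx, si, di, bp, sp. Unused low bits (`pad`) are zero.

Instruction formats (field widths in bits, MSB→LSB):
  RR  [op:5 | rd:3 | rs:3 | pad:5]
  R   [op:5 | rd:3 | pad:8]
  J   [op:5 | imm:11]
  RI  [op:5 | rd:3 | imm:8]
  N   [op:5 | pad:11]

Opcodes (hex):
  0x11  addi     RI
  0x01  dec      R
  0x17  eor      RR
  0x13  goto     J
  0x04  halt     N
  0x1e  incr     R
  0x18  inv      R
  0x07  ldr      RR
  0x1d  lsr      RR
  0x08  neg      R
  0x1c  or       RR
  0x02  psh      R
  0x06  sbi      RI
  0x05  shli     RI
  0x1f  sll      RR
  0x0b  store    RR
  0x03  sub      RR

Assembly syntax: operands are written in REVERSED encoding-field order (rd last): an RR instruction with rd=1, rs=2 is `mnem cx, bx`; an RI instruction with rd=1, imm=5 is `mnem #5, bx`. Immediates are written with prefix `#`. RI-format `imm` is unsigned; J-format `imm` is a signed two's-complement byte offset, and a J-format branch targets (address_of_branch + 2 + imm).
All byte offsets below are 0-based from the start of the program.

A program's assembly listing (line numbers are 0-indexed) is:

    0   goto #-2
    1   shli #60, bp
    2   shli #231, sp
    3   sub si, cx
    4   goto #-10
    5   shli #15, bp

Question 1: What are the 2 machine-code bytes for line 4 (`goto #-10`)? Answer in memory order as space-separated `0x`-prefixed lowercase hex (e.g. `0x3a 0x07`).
line 4 (goto): pack op=0x13:5|imm=-10:11 = 0x9ff6; little→ f6 9f

0xf6 0x9f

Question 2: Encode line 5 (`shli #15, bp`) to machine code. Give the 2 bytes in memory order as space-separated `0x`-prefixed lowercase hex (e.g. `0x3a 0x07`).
0x0f 0x2e

L5: shli op=0x5:5|rd=6:3|imm=15:8 ⇒ 0x2e0f ⇒ little 0f 2e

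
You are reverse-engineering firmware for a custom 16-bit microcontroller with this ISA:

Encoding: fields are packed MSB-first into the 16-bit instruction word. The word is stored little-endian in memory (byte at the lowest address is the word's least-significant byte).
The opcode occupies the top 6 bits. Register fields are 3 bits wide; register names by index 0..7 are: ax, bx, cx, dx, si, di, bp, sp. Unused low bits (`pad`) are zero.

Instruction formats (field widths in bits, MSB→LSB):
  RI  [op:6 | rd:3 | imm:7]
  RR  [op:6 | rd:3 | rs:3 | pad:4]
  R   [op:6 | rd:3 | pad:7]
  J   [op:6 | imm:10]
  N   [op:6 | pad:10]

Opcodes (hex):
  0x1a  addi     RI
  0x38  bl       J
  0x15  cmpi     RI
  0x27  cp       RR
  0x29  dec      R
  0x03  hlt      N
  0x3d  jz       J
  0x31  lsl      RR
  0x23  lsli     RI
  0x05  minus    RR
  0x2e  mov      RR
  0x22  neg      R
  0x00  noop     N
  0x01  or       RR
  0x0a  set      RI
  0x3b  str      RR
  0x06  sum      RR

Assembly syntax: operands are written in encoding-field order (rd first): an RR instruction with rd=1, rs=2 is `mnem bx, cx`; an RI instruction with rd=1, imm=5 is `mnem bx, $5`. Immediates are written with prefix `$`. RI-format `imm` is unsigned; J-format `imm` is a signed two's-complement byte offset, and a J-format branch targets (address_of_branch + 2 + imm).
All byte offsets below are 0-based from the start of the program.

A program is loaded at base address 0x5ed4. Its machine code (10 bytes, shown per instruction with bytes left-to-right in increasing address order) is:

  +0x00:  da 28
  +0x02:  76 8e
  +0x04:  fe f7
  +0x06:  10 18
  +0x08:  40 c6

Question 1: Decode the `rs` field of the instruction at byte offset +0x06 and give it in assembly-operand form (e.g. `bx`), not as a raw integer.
+0x06: 10 18 ⇒ word 0x1810 (little)
  top 6b → 0x6 → sum [RR]
  rd@[9:7]=0x0 ⇒ ax
  rs@[6:4]=0x1 ⇒ bx

bx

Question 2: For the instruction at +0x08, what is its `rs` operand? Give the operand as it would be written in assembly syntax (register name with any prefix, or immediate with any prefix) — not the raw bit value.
+0x08: 40 c6 ⇒ word 0xc640 (little)
  opcode bits[15:10]=0x31: lsl/RR
  rd@[9:7]=0x4 ⇒ si
  rs@[6:4]=0x4 ⇒ si

si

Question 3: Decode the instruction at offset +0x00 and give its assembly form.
set bx, $90

off 0x00: read da 28 as little → 0x28da
  top 6b → 0xa → set [RI]
  rd@[9:7]=0x1 ⇒ bx
  imm@[6:0]=0x5a ⇒ $90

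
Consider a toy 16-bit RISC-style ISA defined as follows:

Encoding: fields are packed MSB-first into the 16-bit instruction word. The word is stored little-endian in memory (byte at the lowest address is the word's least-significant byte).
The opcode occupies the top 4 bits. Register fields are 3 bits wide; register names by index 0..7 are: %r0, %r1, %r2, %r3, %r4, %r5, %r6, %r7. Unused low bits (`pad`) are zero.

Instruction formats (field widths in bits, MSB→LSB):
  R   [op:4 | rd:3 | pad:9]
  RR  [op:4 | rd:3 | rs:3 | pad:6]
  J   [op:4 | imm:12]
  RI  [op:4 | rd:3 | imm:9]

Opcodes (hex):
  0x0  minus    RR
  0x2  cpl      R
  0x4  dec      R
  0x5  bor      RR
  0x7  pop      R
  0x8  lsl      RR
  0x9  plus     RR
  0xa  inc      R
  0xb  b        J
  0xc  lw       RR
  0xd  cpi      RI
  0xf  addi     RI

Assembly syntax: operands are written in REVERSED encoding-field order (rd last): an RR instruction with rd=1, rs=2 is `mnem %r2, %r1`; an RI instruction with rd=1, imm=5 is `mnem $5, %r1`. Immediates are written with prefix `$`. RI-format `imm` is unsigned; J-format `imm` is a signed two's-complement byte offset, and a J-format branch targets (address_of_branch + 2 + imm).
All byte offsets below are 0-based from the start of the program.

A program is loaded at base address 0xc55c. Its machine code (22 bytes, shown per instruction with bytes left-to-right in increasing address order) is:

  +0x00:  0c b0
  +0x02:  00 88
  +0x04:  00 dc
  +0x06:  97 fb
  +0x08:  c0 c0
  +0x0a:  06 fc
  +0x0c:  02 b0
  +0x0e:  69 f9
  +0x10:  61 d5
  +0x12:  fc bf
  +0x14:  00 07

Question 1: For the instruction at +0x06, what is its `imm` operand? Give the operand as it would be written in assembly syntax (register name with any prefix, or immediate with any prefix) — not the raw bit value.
$407

[06] 97 fb → 0xfb97
  op=0xfb97>>12=0xf ⇒ addi (RI)
  rd: (w>>9)&0x7=0x5 → %r5
  imm: (w>>0)&0x1ff=0x197 → $407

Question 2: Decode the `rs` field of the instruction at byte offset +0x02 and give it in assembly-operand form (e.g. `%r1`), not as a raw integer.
%r0

+0x02: 00 88 ⇒ word 0x8800 (little)
  opcode bits[15:12]=0x8: lsl/RR
  rd: (w>>9)&0x7=0x4 → %r4
  rs: (w>>6)&0x7=0x0 → %r0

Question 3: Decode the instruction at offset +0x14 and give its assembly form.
off 0x14: read 00 07 as little → 0x0700
  op=0x0700>>12=0x0 ⇒ minus (RR)
  rd: (w>>9)&0x7=0x3 → %r3
  rs: (w>>6)&0x7=0x4 → %r4

minus %r4, %r3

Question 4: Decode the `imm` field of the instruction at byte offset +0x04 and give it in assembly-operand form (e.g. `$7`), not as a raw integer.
@+04  little-endian(00 dc) = 0xdc00
  op=0xdc00>>12=0xd ⇒ cpi (RI)
  rd: (w>>9)&0x7=0x6 → %r6
  imm: (w>>0)&0x1ff=0x0 → $0

$0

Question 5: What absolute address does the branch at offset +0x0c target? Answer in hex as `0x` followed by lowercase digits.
0xc56c

off 0x0c: read 02 b0 as little → 0xb002
  op=0xb002>>12=0xb ⇒ b (J)
  [11:0] imm=2 = $2
  target = base 0xc55c + off 0x0c + 2 + imm 2 = 0xc56c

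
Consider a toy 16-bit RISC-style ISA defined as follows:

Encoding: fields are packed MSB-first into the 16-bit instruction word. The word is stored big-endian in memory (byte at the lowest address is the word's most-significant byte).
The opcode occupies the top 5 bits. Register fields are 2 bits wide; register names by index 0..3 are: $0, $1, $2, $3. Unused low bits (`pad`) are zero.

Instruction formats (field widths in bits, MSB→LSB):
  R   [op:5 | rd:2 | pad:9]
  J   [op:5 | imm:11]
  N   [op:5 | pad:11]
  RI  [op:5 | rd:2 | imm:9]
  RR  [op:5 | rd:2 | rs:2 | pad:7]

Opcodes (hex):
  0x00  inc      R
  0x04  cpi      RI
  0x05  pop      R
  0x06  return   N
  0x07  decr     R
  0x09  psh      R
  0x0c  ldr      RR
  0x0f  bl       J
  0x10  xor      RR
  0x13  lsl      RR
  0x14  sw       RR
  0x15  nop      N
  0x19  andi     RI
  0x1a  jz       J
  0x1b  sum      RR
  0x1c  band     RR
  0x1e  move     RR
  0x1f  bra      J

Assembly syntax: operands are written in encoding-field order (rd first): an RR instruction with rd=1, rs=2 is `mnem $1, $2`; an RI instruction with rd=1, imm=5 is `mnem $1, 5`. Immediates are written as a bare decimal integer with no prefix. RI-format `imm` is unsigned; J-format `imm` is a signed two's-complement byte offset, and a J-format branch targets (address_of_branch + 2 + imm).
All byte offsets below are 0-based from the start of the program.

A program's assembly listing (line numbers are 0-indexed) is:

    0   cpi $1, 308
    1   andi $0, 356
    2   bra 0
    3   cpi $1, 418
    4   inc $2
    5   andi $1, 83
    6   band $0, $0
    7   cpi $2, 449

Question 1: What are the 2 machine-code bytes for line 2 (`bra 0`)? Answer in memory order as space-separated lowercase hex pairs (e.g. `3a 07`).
line 2 (bra): pack op=0x1f:5|imm=0:11 = 0xf800; big→ f8 00

f8 00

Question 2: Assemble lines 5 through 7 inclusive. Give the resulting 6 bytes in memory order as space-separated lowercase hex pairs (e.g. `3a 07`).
line 5 (andi): pack op=0x19:5|rd=1:2|imm=83:9 = 0xca53; big→ ca 53
line 6 (band): pack op=0x1c:5|rd=0:2|rs=0:2|pad=0:7 = 0xe000; big→ e0 00
line 7 (cpi): pack op=0x4:5|rd=2:2|imm=449:9 = 0x25c1; big→ 25 c1

ca 53 e0 00 25 c1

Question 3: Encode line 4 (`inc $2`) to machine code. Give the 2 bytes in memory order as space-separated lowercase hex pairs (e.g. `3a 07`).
L4: inc op=0x0:5|rd=2:2|pad=0:9 ⇒ 0x0400 ⇒ big 04 00

04 00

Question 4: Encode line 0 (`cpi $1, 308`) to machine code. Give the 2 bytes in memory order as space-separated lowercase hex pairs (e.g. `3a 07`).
23 34

line 0 (cpi): pack op=0x4:5|rd=1:2|imm=308:9 = 0x2334; big→ 23 34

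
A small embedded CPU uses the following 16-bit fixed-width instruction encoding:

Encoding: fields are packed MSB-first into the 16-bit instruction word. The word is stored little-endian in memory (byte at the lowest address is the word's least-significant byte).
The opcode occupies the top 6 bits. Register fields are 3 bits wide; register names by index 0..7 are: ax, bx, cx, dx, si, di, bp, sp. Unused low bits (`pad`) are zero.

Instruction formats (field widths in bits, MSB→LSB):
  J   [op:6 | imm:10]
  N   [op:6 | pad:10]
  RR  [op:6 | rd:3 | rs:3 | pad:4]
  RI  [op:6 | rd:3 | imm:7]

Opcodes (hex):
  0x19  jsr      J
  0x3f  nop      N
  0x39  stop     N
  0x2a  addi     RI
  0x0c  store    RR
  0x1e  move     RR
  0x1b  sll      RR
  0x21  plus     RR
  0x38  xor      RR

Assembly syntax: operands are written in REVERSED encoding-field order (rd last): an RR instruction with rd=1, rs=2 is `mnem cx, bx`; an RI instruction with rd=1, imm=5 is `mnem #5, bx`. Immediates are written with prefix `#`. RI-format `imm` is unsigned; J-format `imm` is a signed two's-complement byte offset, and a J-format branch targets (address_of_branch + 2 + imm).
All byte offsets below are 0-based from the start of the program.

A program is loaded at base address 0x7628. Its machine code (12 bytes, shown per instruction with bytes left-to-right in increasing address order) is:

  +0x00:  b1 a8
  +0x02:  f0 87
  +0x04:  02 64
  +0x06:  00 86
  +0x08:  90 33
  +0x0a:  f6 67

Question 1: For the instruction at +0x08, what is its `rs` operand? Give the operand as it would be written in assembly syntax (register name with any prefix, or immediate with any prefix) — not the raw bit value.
bx

+0x08: 90 33 ⇒ word 0x3390 (little)
  opcode bits[15:10]=0xc: store/RR
  [9:7] rd=7 = sp
  [6:4] rs=1 = bx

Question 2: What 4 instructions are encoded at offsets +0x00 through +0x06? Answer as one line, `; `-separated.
addi #49, bx; plus sp, sp; jsr #2; plus ax, si

+0x00: b1 a8 ⇒ word 0xa8b1 (little)
  opcode bits[15:10]=0x2a: addi/RI
  rd@[9:7]=0x1 ⇒ bx
  imm@[6:0]=0x31 ⇒ #49
+0x02: f0 87 ⇒ word 0x87f0 (little)
  opcode bits[15:10]=0x21: plus/RR
  rd@[9:7]=0x7 ⇒ sp
  rs@[6:4]=0x7 ⇒ sp
+0x04: 02 64 ⇒ word 0x6402 (little)
  opcode bits[15:10]=0x19: jsr/J
  imm@[9:0]=0x2 ⇒ #2
+0x06: 00 86 ⇒ word 0x8600 (little)
  opcode bits[15:10]=0x21: plus/RR
  rd@[9:7]=0x4 ⇒ si
  rs@[6:4]=0x0 ⇒ ax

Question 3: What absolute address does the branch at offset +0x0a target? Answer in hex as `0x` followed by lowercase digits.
0x762a

@+0a  little-endian(f6 67) = 0x67f6
  top 6b → 0x19 → jsr [J]
  imm: (w>>0)&0x3ff=0x3f6 (s10→-10) → #-10
  target = base 0x7628 + off 0x0a + 2 + imm -10 = 0x762a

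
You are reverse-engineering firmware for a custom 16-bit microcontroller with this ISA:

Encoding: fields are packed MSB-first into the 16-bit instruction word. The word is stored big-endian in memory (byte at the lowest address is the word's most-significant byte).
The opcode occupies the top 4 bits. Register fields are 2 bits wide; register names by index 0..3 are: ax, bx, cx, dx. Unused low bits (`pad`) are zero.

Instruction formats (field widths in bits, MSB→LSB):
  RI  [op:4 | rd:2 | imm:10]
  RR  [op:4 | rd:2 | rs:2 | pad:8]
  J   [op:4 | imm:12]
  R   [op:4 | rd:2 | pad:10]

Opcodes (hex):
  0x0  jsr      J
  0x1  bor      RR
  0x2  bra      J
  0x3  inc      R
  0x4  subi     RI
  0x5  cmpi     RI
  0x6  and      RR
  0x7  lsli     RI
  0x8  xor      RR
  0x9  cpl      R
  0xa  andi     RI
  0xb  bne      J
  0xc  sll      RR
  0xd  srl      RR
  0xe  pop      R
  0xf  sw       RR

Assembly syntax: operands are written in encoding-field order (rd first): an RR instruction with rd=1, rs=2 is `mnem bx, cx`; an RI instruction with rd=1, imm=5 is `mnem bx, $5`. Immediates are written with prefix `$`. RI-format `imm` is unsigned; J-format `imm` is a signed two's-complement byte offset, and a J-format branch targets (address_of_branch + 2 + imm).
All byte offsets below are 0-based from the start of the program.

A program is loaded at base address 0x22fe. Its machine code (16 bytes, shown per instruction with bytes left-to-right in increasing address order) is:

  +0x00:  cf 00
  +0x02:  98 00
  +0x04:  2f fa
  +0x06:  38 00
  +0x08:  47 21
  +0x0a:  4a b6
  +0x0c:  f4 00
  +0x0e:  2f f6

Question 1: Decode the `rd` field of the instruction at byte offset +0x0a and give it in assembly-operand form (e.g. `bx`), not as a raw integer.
cx

off 0x0a: read 4a b6 as big → 0x4ab6
  opcode bits[15:12]=0x4: subi/RI
  [11:10] rd=2 = cx
  [9:0] imm=694 = $694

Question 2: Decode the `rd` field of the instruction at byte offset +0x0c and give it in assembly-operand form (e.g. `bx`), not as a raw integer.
bx

+0x0c: f4 00 ⇒ word 0xf400 (big)
  op=0xf400>>12=0xf ⇒ sw (RR)
  [11:10] rd=1 = bx
  [9:8] rs=0 = ax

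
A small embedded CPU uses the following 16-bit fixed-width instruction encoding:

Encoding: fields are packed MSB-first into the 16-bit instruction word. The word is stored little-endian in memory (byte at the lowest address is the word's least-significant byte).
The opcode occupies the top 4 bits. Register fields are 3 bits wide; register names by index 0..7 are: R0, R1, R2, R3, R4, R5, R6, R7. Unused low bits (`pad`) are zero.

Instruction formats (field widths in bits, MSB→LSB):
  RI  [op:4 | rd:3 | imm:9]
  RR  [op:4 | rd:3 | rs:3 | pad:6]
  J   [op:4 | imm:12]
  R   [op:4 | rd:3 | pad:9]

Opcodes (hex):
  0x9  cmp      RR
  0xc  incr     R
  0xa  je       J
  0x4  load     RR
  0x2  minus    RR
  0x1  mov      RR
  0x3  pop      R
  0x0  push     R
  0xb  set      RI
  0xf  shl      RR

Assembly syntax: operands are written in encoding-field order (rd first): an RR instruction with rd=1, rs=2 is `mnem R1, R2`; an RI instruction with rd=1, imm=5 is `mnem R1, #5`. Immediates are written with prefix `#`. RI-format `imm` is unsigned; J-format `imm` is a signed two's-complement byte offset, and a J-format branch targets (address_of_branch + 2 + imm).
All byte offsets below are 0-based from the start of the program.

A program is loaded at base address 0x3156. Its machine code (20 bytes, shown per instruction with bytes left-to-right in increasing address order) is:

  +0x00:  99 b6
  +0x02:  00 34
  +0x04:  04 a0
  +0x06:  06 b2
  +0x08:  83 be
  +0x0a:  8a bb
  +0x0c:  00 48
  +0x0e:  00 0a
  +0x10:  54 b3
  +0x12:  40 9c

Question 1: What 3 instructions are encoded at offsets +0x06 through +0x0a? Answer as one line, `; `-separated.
[06] 06 b2 → 0xb206
  op=0xb206>>12=0xb ⇒ set (RI)
  [11:9] rd=1 = R1
  [8:0] imm=6 = #6
[08] 83 be → 0xbe83
  op=0xbe83>>12=0xb ⇒ set (RI)
  [11:9] rd=7 = R7
  [8:0] imm=131 = #131
[0a] 8a bb → 0xbb8a
  op=0xbb8a>>12=0xb ⇒ set (RI)
  [11:9] rd=5 = R5
  [8:0] imm=394 = #394

set R1, #6; set R7, #131; set R5, #394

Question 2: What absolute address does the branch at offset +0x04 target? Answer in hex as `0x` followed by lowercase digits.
@+04  little-endian(04 a0) = 0xa004
  top 4b → 0xa → je [J]
  [11:0] imm=4 = #4
  target = base 0x3156 + off 0x04 + 2 + imm 4 = 0x3160

0x3160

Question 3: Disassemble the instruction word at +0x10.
@+10  little-endian(54 b3) = 0xb354
  top 4b → 0xb → set [RI]
  [11:9] rd=1 = R1
  [8:0] imm=340 = #340

set R1, #340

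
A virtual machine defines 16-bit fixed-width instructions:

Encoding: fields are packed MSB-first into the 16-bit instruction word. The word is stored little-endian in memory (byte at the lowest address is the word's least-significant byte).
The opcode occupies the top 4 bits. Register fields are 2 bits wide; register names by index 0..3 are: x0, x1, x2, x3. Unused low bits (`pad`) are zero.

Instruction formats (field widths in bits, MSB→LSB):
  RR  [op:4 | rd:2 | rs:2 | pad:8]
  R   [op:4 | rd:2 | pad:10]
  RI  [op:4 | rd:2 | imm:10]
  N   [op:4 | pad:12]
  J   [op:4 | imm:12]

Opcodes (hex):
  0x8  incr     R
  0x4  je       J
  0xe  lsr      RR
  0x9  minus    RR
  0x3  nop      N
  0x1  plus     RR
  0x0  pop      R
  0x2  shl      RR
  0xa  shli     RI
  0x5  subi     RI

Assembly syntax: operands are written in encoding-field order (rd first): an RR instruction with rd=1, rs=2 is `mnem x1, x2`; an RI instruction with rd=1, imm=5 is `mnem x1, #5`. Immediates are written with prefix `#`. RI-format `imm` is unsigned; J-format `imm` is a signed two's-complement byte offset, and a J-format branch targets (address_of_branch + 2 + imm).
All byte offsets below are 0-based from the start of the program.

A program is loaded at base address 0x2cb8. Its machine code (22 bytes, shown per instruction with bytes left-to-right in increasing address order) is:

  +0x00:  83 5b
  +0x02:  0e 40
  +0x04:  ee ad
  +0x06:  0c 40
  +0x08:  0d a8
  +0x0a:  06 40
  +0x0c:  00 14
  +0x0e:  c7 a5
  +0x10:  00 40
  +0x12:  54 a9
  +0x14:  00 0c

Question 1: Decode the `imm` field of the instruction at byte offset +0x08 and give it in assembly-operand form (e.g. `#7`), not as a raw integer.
[08] 0d a8 → 0xa80d
  opcode bits[15:12]=0xa: shli/RI
  rd@[11:10]=0x2 ⇒ x2
  imm@[9:0]=0xd ⇒ #13

#13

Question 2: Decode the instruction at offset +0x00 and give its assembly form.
off 0x00: read 83 5b as little → 0x5b83
  opcode bits[15:12]=0x5: subi/RI
  [11:10] rd=2 = x2
  [9:0] imm=899 = #899

subi x2, #899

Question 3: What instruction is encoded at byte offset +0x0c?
@+0c  little-endian(00 14) = 0x1400
  opcode bits[15:12]=0x1: plus/RR
  [11:10] rd=1 = x1
  [9:8] rs=0 = x0

plus x1, x0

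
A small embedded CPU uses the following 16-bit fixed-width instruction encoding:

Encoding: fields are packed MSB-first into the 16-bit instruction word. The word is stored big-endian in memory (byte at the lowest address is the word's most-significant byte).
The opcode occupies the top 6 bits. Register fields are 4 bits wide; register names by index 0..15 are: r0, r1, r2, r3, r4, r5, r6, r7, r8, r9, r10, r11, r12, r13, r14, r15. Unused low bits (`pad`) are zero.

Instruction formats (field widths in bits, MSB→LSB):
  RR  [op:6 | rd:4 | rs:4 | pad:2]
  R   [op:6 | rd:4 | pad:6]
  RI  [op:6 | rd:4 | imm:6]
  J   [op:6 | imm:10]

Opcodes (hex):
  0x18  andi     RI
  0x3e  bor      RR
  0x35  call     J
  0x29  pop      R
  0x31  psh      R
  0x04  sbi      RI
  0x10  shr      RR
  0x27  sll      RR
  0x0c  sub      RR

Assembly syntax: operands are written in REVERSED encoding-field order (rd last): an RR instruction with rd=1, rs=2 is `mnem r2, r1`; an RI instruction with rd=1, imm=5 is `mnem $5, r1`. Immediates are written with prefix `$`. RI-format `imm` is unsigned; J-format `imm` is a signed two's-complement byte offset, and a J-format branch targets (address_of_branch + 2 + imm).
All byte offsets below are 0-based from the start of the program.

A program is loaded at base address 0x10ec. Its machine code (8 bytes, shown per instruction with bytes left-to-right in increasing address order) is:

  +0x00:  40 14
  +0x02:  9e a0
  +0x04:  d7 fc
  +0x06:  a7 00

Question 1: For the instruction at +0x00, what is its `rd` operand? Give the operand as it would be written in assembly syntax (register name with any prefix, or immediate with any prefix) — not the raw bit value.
r0

[00] 40 14 → 0x4014
  opcode bits[15:10]=0x10: shr/RR
  rd: (w>>6)&0xf=0x0 → r0
  rs: (w>>2)&0xf=0x5 → r5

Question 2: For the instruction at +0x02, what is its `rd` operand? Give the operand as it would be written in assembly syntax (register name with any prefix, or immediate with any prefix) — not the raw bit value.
@+02  big-endian(9e a0) = 0x9ea0
  top 6b → 0x27 → sll [RR]
  [9:6] rd=10 = r10
  [5:2] rs=8 = r8

r10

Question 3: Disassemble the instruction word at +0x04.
call $-4

[04] d7 fc → 0xd7fc
  opcode bits[15:10]=0x35: call/J
  [9:0] imm=1020 (s10→-4) = $-4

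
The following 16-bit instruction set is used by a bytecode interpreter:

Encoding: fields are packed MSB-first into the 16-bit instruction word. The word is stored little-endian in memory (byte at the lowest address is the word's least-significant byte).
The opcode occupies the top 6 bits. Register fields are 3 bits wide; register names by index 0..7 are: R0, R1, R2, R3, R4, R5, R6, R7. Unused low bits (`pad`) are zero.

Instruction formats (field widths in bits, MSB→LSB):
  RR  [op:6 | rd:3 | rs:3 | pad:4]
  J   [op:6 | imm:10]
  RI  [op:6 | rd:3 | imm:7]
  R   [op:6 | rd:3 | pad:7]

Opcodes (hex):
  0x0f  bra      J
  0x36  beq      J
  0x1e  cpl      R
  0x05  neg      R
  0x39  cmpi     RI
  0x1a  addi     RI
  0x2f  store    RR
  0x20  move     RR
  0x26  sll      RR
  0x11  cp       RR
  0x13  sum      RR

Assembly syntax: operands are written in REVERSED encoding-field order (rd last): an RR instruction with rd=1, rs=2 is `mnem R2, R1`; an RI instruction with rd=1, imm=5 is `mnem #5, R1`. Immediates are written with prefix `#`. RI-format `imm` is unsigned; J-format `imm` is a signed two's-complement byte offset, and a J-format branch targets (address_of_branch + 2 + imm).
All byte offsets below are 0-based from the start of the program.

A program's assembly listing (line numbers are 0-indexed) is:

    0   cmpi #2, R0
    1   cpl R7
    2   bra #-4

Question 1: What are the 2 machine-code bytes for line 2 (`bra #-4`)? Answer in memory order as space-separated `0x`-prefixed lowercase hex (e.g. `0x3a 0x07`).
0xfc 0x3f

2. bra fields op=0xf:6|imm=-4:10 → word 3ffch → fc 3f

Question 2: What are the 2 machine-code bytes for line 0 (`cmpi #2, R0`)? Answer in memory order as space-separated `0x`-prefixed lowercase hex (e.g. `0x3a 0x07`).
L0: cmpi op=0x39:6|rd=0:3|imm=2:7 ⇒ 0xe402 ⇒ little 02 e4

0x02 0xe4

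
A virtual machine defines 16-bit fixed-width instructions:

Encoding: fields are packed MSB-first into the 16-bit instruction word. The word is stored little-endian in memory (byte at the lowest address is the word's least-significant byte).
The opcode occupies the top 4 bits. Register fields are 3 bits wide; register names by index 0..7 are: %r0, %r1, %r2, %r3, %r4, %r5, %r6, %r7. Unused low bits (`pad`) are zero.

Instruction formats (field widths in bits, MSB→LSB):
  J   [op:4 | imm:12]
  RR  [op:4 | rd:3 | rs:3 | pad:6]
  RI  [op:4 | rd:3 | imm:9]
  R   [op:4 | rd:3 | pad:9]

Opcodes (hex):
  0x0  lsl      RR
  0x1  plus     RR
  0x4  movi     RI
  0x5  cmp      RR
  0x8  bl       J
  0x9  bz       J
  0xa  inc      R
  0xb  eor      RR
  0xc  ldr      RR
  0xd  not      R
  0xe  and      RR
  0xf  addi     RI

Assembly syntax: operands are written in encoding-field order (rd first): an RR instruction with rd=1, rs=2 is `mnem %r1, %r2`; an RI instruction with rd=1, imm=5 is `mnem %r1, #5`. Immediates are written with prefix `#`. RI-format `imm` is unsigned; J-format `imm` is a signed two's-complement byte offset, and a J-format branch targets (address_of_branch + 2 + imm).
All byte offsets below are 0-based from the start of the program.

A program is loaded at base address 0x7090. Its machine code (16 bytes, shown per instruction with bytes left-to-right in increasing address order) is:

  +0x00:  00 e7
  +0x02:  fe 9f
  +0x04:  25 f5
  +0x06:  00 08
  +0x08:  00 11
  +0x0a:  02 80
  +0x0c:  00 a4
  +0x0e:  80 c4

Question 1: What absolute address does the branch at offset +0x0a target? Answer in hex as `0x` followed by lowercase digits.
+0x0a: 02 80 ⇒ word 0x8002 (little)
  op=0x8002>>12=0x8 ⇒ bl (J)
  imm: (w>>0)&0xfff=0x2 → #2
  target = base 0x7090 + off 0x0a + 2 + imm 2 = 0x709e

0x709e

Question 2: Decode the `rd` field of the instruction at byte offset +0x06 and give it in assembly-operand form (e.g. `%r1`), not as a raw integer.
@+06  little-endian(00 08) = 0x0800
  top 4b → 0x0 → lsl [RR]
  rd@[11:9]=0x4 ⇒ %r4
  rs@[8:6]=0x0 ⇒ %r0

%r4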